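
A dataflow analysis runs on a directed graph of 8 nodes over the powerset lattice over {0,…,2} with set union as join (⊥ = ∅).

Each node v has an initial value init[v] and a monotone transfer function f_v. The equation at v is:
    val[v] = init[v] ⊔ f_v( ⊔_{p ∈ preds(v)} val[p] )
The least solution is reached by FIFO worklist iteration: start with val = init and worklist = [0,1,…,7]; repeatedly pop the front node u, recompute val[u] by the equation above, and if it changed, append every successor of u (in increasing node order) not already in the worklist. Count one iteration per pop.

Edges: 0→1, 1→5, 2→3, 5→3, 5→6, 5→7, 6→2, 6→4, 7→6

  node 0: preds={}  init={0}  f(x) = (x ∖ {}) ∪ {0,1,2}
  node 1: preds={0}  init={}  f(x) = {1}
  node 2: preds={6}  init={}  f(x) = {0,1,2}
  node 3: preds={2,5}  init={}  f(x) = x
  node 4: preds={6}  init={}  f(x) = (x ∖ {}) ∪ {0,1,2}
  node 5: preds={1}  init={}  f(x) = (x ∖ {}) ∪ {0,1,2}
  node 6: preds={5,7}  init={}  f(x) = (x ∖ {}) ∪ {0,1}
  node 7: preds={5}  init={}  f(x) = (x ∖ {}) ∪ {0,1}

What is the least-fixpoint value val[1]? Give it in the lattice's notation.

{1}

Worklist (12 pops):
  #1 pop 0: in={} → {0,1,2} (was {0}); enqueue []
  #2 pop 1: in={0,1,2} → {1} (was {}); enqueue []
  #3 pop 2: in={} → {0,1,2} (was {}); enqueue []
  #4 pop 3: in={0,1,2} → {0,1,2} (was {}); enqueue []
  #5 pop 4: in={} → {0,1,2} (was {}); enqueue []
  #6 pop 5: in={1} → {0,1,2} (was {}); enqueue [3]
  #7 pop 6: in={0,1,2} → {0,1,2} (was {}); enqueue [2,4]
  #8 pop 7: in={0,1,2} → {0,1,2} (was {}); enqueue [6]
  #9 pop 3: in={0,1,2} → {0,1,2} (no change)
  #10 pop 2: in={0,1,2} → {0,1,2} (no change)
  #11 pop 4: in={0,1,2} → {0,1,2} (no change)
  #12 pop 6: in={0,1,2} → {0,1,2} (no change)

Fixpoint:
  val[0] = {0,1,2}
  val[1] = {1}
  val[2] = {0,1,2}
  val[3] = {0,1,2}
  val[4] = {0,1,2}
  val[5] = {0,1,2}
  val[6] = {0,1,2}
  val[7] = {0,1,2}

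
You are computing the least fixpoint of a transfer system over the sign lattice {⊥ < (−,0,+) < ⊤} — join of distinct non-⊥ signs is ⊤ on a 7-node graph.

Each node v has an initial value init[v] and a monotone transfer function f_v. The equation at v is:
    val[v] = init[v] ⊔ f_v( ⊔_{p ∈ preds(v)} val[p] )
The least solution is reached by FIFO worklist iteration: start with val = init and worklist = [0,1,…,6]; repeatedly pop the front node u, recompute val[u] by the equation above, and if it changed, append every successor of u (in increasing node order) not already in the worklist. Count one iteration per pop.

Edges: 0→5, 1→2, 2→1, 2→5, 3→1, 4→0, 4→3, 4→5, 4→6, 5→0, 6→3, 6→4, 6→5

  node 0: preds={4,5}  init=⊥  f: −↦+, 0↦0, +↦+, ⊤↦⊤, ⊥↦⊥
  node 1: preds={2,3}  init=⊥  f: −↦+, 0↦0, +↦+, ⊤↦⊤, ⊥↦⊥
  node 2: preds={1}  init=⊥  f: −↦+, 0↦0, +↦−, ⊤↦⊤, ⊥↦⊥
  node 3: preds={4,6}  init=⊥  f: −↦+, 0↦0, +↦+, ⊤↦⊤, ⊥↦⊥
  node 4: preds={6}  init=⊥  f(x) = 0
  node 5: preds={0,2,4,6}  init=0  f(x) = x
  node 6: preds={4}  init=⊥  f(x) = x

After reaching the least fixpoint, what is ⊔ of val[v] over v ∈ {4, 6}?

Iteration log — 15 steps:
  step 1. node 0  ⊔preds=0  new=0  old=⊥  +wl: 
  step 2. node 1  ⊔preds=⊥  new=⊥  stable
  step 3. node 2  ⊔preds=⊥  new=⊥  stable
  step 4. node 3  ⊔preds=⊥  new=⊥  stable
  step 5. node 4  ⊔preds=⊥  new=0  old=⊥  +wl: 0,3
  step 6. node 5  ⊔preds=0  new=0  stable
  step 7. node 6  ⊔preds=0  new=0  old=⊥  +wl: 4,5
  step 8. node 0  ⊔preds=0  new=0  stable
  step 9. node 3  ⊔preds=0  new=0  old=⊥  +wl: 1
  step 10. node 4  ⊔preds=0  new=0  stable
  step 11. node 5  ⊔preds=0  new=0  stable
  step 12. node 1  ⊔preds=0  new=0  old=⊥  +wl: 2
  step 13. node 2  ⊔preds=0  new=0  old=⊥  +wl: 1,5
  step 14. node 1  ⊔preds=0  new=0  stable
  step 15. node 5  ⊔preds=0  new=0  stable

Least fixpoint reached:
  node 0: 0
  node 1: 0
  node 2: 0
  node 3: 0
  node 4: 0
  node 5: 0
  node 6: 0

0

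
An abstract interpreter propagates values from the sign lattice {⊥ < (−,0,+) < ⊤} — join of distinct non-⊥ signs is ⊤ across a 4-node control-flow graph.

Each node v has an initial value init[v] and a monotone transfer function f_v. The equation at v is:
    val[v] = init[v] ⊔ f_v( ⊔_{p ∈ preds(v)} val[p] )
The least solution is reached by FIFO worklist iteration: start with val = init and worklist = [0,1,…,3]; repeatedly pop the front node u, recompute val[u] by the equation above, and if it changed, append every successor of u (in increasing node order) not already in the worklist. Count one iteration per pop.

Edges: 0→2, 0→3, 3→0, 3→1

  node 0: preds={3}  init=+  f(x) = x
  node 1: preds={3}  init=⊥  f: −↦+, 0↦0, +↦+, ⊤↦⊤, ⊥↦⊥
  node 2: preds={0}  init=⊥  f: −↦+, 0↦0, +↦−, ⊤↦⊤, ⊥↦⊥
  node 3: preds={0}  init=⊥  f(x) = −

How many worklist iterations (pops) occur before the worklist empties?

Iteration log — 8 steps:
  step 1. node 0  ⊔preds=⊥  new=+  stable
  step 2. node 1  ⊔preds=⊥  new=⊥  stable
  step 3. node 2  ⊔preds=+  new=−  old=⊥  +wl: 
  step 4. node 3  ⊔preds=+  new=−  old=⊥  +wl: 0,1
  step 5. node 0  ⊔preds=−  new=⊤  old=+  +wl: 2,3
  step 6. node 1  ⊔preds=−  new=+  old=⊥  +wl: 
  step 7. node 2  ⊔preds=⊤  new=⊤  old=−  +wl: 
  step 8. node 3  ⊔preds=⊤  new=−  stable

Least fixpoint reached:
  node 0: ⊤
  node 1: +
  node 2: ⊤
  node 3: −

8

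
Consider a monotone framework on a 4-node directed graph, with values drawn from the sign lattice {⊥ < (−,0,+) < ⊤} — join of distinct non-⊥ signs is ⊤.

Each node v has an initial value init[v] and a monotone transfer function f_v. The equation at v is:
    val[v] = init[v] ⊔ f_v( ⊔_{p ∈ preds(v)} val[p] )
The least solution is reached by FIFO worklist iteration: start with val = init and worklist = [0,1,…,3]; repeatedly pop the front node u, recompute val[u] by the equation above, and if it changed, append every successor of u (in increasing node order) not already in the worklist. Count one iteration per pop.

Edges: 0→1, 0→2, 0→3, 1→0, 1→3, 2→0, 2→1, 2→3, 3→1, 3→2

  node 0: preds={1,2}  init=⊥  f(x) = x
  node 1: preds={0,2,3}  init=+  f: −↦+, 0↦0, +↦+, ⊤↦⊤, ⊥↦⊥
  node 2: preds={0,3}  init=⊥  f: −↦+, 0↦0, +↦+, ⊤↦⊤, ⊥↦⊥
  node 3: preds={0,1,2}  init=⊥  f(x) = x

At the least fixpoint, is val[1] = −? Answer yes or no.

Iteration log — 7 steps:
  step 1. node 0  ⊔preds=+  new=+  old=⊥  +wl: 
  step 2. node 1  ⊔preds=+  new=+  stable
  step 3. node 2  ⊔preds=+  new=+  old=⊥  +wl: 0,1
  step 4. node 3  ⊔preds=+  new=+  old=⊥  +wl: 2
  step 5. node 0  ⊔preds=+  new=+  stable
  step 6. node 1  ⊔preds=+  new=+  stable
  step 7. node 2  ⊔preds=+  new=+  stable

Least fixpoint reached:
  node 0: +
  node 1: +
  node 2: +
  node 3: +

no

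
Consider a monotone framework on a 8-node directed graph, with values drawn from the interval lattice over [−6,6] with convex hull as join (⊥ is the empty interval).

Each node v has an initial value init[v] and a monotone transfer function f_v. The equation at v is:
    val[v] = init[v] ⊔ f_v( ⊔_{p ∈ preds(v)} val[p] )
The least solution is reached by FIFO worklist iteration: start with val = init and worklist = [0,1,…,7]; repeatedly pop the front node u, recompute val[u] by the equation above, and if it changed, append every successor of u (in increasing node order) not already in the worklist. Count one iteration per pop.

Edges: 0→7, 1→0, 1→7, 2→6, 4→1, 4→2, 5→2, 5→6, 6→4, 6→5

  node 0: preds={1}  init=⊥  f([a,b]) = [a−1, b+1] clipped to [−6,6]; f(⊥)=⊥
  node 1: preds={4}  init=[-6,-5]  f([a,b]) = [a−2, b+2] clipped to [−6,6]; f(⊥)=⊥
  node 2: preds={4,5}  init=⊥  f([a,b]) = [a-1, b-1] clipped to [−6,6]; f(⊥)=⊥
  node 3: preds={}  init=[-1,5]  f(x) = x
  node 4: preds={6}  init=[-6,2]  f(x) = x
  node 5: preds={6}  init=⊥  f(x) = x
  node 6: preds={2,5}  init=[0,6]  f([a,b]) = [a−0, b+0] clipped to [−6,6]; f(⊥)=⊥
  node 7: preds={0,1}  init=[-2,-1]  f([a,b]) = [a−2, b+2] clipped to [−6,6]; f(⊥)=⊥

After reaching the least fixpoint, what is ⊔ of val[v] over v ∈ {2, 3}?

Worklist (18 pops):
  #1 pop 0: in=[-6,-5] → [-6,-4] (was ⊥); enqueue []
  #2 pop 1: in=[-6,2] → [-6,4] (was [-6,-5]); enqueue [0]
  #3 pop 2: in=[-6,2] → [-6,1] (was ⊥); enqueue []
  #4 pop 3: in=⊥ → [-1,5] (no change)
  #5 pop 4: in=[0,6] → [-6,6] (was [-6,2]); enqueue [1,2]
  #6 pop 5: in=[0,6] → [0,6] (was ⊥); enqueue []
  #7 pop 6: in=[-6,6] → [-6,6] (was [0,6]); enqueue [4,5]
  #8 pop 7: in=[-6,4] → [-6,6] (was [-2,-1]); enqueue []
  #9 pop 0: in=[-6,4] → [-6,5] (was [-6,-4]); enqueue [7]
  #10 pop 1: in=[-6,6] → [-6,6] (was [-6,4]); enqueue [0]
  #11 pop 2: in=[-6,6] → [-6,5] (was [-6,1]); enqueue [6]
  #12 pop 4: in=[-6,6] → [-6,6] (no change)
  #13 pop 5: in=[-6,6] → [-6,6] (was [0,6]); enqueue [2]
  #14 pop 7: in=[-6,6] → [-6,6] (no change)
  #15 pop 0: in=[-6,6] → [-6,6] (was [-6,5]); enqueue [7]
  #16 pop 6: in=[-6,6] → [-6,6] (no change)
  #17 pop 2: in=[-6,6] → [-6,5] (no change)
  #18 pop 7: in=[-6,6] → [-6,6] (no change)

Fixpoint:
  val[0] = [-6,6]
  val[1] = [-6,6]
  val[2] = [-6,5]
  val[3] = [-1,5]
  val[4] = [-6,6]
  val[5] = [-6,6]
  val[6] = [-6,6]
  val[7] = [-6,6]

[-6,5]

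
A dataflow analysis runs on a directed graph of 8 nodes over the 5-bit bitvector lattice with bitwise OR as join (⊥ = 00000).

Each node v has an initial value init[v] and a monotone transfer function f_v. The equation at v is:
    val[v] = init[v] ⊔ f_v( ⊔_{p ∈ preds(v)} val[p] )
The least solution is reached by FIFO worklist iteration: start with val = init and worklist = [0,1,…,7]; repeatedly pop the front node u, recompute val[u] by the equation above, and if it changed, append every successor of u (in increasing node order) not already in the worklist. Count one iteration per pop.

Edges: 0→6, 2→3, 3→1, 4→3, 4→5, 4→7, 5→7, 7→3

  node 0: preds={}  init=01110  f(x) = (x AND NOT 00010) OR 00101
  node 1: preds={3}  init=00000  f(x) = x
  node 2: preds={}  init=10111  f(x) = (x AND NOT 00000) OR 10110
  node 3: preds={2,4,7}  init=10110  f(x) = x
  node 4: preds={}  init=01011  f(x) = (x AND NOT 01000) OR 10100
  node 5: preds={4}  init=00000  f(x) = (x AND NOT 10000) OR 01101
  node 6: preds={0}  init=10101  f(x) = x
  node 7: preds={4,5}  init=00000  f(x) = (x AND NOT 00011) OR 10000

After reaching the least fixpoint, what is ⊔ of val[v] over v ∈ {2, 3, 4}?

11111

Trace (10 dequeues):
  [1] u=0 | in 00000 | out 01111 | prev 01110 | push {}
  [2] u=1 | in 10110 | out 10110 | prev 00000 | push {}
  [3] u=2 | in 00000 | out 10111 | ==
  [4] u=3 | in 11111 | out 11111 | prev 10110 | push {1}
  [5] u=4 | in 00000 | out 11111 | prev 01011 | push {3}
  [6] u=5 | in 11111 | out 01111 | prev 00000 | push {}
  [7] u=6 | in 01111 | out 11111 | prev 10101 | push {}
  [8] u=7 | in 11111 | out 11100 | prev 00000 | push {}
  [9] u=1 | in 11111 | out 11111 | prev 10110 | push {}
  [10] u=3 | in 11111 | out 11111 | ==

Converged values:
  [0] 01111
  [1] 11111
  [2] 10111
  [3] 11111
  [4] 11111
  [5] 01111
  [6] 11111
  [7] 11100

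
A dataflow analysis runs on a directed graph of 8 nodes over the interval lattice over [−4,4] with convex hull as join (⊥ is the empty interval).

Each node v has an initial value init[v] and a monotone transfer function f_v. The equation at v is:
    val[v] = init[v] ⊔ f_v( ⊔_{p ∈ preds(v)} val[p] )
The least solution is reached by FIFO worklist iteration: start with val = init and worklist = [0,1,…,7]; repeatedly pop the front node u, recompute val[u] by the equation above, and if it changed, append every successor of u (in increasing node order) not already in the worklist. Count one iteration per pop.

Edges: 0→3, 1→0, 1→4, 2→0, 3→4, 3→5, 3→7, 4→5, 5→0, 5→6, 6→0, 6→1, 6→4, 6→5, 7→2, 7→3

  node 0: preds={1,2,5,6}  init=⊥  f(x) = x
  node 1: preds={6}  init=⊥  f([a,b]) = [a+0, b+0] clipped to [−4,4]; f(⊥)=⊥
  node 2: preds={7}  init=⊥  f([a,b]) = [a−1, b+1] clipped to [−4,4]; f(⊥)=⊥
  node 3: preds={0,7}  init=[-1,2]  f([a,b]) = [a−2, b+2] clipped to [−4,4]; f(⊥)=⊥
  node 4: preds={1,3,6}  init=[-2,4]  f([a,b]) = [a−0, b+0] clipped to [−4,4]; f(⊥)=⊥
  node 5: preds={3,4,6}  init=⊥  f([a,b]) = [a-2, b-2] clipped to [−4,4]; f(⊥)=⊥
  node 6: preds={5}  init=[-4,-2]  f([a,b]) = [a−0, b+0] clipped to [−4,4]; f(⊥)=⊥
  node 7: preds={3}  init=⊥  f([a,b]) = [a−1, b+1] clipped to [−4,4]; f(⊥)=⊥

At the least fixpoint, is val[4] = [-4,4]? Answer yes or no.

yes

Trace (20 dequeues):
  [1] u=0 | in [-4,-2] | out [-4,-2] | prev ⊥ | push {}
  [2] u=1 | in [-4,-2] | out [-4,-2] | prev ⊥ | push {0}
  [3] u=2 | in ⊥ | out ⊥ | ==
  [4] u=3 | in [-4,-2] | out [-4,2] | prev [-1,2] | push {}
  [5] u=4 | in [-4,2] | out [-4,4] | prev [-2,4] | push {}
  [6] u=5 | in [-4,4] | out [-4,2] | prev ⊥ | push {}
  [7] u=6 | in [-4,2] | out [-4,2] | prev [-4,-2] | push {1,4,5}
  [8] u=7 | in [-4,2] | out [-4,3] | prev ⊥ | push {2,3}
  [9] u=0 | in [-4,2] | out [-4,2] | prev [-4,-2] | push {}
  [10] u=1 | in [-4,2] | out [-4,2] | prev [-4,-2] | push {0}
  [11] u=4 | in [-4,2] | out [-4,4] | ==
  [12] u=5 | in [-4,4] | out [-4,2] | ==
  [13] u=2 | in [-4,3] | out [-4,4] | prev ⊥ | push {}
  [14] u=3 | in [-4,3] | out [-4,4] | prev [-4,2] | push {4,5,7}
  [15] u=0 | in [-4,4] | out [-4,4] | prev [-4,2] | push {3}
  [16] u=4 | in [-4,4] | out [-4,4] | ==
  [17] u=5 | in [-4,4] | out [-4,2] | ==
  [18] u=7 | in [-4,4] | out [-4,4] | prev [-4,3] | push {2}
  [19] u=3 | in [-4,4] | out [-4,4] | ==
  [20] u=2 | in [-4,4] | out [-4,4] | ==

Converged values:
  [0] [-4,4]
  [1] [-4,2]
  [2] [-4,4]
  [3] [-4,4]
  [4] [-4,4]
  [5] [-4,2]
  [6] [-4,2]
  [7] [-4,4]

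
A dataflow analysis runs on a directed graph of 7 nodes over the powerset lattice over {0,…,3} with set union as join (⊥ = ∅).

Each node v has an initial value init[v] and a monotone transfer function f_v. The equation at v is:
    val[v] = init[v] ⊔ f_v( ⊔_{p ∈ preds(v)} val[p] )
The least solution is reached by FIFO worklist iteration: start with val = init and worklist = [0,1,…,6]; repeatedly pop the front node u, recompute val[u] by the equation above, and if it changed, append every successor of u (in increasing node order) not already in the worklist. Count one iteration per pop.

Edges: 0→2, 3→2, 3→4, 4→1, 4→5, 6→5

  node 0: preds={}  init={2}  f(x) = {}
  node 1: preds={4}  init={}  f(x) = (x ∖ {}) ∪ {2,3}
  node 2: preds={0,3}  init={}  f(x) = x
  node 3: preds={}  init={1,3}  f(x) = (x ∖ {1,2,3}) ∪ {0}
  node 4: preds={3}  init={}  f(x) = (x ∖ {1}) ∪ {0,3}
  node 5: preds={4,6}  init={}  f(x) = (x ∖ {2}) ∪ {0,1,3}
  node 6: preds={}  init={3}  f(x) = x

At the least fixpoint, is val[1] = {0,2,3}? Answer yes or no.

Iteration log — 9 steps:
  step 1. node 0  ⊔preds={}  new={2}  stable
  step 2. node 1  ⊔preds={}  new={2,3}  old={}  +wl: 
  step 3. node 2  ⊔preds={1,2,3}  new={1,2,3}  old={}  +wl: 
  step 4. node 3  ⊔preds={}  new={0,1,3}  old={1,3}  +wl: 2
  step 5. node 4  ⊔preds={0,1,3}  new={0,3}  old={}  +wl: 1
  step 6. node 5  ⊔preds={0,3}  new={0,1,3}  old={}  +wl: 
  step 7. node 6  ⊔preds={}  new={3}  stable
  step 8. node 2  ⊔preds={0,1,2,3}  new={0,1,2,3}  old={1,2,3}  +wl: 
  step 9. node 1  ⊔preds={0,3}  new={0,2,3}  old={2,3}  +wl: 

Least fixpoint reached:
  node 0: {2}
  node 1: {0,2,3}
  node 2: {0,1,2,3}
  node 3: {0,1,3}
  node 4: {0,3}
  node 5: {0,1,3}
  node 6: {3}

yes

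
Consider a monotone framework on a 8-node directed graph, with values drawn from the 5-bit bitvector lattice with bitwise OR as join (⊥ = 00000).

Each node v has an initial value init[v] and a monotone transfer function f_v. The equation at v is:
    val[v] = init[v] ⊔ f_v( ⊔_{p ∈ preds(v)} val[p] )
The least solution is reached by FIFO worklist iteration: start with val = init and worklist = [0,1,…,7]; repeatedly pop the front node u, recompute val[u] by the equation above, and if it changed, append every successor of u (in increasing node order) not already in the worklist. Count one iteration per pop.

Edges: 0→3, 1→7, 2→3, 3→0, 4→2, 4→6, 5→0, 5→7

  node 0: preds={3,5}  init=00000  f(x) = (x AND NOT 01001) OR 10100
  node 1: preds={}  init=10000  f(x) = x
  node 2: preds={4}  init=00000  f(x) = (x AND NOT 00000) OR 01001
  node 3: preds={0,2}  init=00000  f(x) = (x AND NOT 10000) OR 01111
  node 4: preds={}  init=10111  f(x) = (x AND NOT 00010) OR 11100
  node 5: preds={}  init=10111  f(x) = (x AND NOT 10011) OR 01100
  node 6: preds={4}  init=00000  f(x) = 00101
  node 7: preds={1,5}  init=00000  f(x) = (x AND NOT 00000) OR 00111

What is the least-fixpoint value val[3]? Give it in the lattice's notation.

Iteration log — 10 steps:
  step 1. node 0  ⊔preds=10111  new=10110  old=00000  +wl: 
  step 2. node 1  ⊔preds=00000  new=10000  stable
  step 3. node 2  ⊔preds=10111  new=11111  old=00000  +wl: 
  step 4. node 3  ⊔preds=11111  new=01111  old=00000  +wl: 0
  step 5. node 4  ⊔preds=00000  new=11111  old=10111  +wl: 2
  step 6. node 5  ⊔preds=00000  new=11111  old=10111  +wl: 
  step 7. node 6  ⊔preds=11111  new=00101  old=00000  +wl: 
  step 8. node 7  ⊔preds=11111  new=11111  old=00000  +wl: 
  step 9. node 0  ⊔preds=11111  new=10110  stable
  step 10. node 2  ⊔preds=11111  new=11111  stable

Least fixpoint reached:
  node 0: 10110
  node 1: 10000
  node 2: 11111
  node 3: 01111
  node 4: 11111
  node 5: 11111
  node 6: 00101
  node 7: 11111

01111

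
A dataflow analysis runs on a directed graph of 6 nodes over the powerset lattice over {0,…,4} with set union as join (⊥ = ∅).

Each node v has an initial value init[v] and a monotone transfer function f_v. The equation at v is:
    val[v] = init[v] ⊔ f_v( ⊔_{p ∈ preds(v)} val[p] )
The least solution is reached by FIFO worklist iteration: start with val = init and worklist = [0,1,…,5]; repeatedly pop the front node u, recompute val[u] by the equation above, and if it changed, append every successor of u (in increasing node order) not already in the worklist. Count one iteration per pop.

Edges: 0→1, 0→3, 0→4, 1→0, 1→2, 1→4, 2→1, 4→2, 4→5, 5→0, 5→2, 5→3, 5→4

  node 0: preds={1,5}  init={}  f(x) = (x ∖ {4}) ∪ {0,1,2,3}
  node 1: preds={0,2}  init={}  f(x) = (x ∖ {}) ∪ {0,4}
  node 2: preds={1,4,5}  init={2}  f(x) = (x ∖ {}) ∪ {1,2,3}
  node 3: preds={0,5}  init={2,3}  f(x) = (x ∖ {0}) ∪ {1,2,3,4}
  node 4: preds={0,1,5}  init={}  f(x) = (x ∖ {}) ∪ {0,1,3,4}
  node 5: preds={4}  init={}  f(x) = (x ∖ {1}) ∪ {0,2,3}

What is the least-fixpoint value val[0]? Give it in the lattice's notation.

Worklist (11 pops):
  #1 pop 0: in={} → {0,1,2,3} (was {}); enqueue []
  #2 pop 1: in={0,1,2,3} → {0,1,2,3,4} (was {}); enqueue [0]
  #3 pop 2: in={0,1,2,3,4} → {0,1,2,3,4} (was {2}); enqueue [1]
  #4 pop 3: in={0,1,2,3} → {1,2,3,4} (was {2,3}); enqueue []
  #5 pop 4: in={0,1,2,3,4} → {0,1,2,3,4} (was {}); enqueue [2]
  #6 pop 5: in={0,1,2,3,4} → {0,2,3,4} (was {}); enqueue [3,4]
  #7 pop 0: in={0,1,2,3,4} → {0,1,2,3} (no change)
  #8 pop 1: in={0,1,2,3,4} → {0,1,2,3,4} (no change)
  #9 pop 2: in={0,1,2,3,4} → {0,1,2,3,4} (no change)
  #10 pop 3: in={0,1,2,3,4} → {1,2,3,4} (no change)
  #11 pop 4: in={0,1,2,3,4} → {0,1,2,3,4} (no change)

Fixpoint:
  val[0] = {0,1,2,3}
  val[1] = {0,1,2,3,4}
  val[2] = {0,1,2,3,4}
  val[3] = {1,2,3,4}
  val[4] = {0,1,2,3,4}
  val[5] = {0,2,3,4}

{0,1,2,3}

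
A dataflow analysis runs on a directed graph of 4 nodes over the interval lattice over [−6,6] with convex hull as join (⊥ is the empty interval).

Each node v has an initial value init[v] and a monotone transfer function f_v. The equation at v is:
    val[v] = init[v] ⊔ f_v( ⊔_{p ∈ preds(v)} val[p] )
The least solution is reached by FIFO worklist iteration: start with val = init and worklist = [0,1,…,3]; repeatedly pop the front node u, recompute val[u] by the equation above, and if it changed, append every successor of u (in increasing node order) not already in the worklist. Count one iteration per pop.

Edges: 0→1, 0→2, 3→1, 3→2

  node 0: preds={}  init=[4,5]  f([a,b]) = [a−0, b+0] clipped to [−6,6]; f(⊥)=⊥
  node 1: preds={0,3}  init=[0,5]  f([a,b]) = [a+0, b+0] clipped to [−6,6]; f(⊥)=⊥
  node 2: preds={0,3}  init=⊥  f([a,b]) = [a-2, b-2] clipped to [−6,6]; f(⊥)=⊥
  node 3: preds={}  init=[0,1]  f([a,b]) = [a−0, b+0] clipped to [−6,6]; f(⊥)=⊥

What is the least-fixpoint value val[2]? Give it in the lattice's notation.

Worklist (4 pops):
  #1 pop 0: in=⊥ → [4,5] (no change)
  #2 pop 1: in=[0,5] → [0,5] (no change)
  #3 pop 2: in=[0,5] → [-2,3] (was ⊥); enqueue []
  #4 pop 3: in=⊥ → [0,1] (no change)

Fixpoint:
  val[0] = [4,5]
  val[1] = [0,5]
  val[2] = [-2,3]
  val[3] = [0,1]

[-2,3]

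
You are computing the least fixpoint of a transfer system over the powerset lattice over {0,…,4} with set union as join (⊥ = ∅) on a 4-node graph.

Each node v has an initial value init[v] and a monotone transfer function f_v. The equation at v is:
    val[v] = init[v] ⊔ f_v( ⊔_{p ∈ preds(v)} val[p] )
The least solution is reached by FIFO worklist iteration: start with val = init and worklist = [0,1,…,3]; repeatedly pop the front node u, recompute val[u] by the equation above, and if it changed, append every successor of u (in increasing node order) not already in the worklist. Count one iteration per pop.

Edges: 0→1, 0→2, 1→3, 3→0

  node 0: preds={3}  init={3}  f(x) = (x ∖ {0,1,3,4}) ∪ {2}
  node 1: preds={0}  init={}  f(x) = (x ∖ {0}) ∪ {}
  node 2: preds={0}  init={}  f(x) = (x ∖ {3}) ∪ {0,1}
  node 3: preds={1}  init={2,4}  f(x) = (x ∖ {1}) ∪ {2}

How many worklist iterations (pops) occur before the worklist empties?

Iteration log — 5 steps:
  step 1. node 0  ⊔preds={2,4}  new={2,3}  old={3}  +wl: 
  step 2. node 1  ⊔preds={2,3}  new={2,3}  old={}  +wl: 
  step 3. node 2  ⊔preds={2,3}  new={0,1,2}  old={}  +wl: 
  step 4. node 3  ⊔preds={2,3}  new={2,3,4}  old={2,4}  +wl: 0
  step 5. node 0  ⊔preds={2,3,4}  new={2,3}  stable

Least fixpoint reached:
  node 0: {2,3}
  node 1: {2,3}
  node 2: {0,1,2}
  node 3: {2,3,4}

5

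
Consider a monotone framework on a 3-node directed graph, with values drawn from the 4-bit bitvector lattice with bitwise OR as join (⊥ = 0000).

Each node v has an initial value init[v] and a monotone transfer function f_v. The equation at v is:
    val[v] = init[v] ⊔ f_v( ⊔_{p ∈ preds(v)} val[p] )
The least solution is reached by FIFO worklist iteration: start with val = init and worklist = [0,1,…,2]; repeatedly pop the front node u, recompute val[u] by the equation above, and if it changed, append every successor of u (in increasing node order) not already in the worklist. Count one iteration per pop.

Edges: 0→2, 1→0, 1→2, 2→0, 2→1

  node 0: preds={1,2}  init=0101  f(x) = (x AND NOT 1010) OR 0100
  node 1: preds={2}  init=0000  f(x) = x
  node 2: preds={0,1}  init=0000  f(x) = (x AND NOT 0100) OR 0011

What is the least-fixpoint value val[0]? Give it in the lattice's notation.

0101

Iteration log — 7 steps:
  step 1. node 0  ⊔preds=0000  new=0101  stable
  step 2. node 1  ⊔preds=0000  new=0000  stable
  step 3. node 2  ⊔preds=0101  new=0011  old=0000  +wl: 0,1
  step 4. node 0  ⊔preds=0011  new=0101  stable
  step 5. node 1  ⊔preds=0011  new=0011  old=0000  +wl: 0,2
  step 6. node 0  ⊔preds=0011  new=0101  stable
  step 7. node 2  ⊔preds=0111  new=0011  stable

Least fixpoint reached:
  node 0: 0101
  node 1: 0011
  node 2: 0011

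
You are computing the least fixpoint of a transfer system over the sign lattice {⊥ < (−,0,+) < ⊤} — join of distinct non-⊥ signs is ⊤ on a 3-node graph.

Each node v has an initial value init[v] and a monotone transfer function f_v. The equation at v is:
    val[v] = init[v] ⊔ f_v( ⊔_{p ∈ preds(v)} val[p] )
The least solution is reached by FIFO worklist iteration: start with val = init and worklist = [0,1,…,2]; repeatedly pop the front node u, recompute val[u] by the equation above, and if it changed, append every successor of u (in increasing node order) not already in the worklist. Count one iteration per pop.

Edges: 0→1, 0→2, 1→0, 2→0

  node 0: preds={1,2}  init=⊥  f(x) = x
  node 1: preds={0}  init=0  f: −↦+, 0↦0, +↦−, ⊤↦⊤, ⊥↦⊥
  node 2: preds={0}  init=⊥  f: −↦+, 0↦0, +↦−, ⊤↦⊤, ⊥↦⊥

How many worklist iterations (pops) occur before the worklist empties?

4

Iteration log — 4 steps:
  step 1. node 0  ⊔preds=0  new=0  old=⊥  +wl: 
  step 2. node 1  ⊔preds=0  new=0  stable
  step 3. node 2  ⊔preds=0  new=0  old=⊥  +wl: 0
  step 4. node 0  ⊔preds=0  new=0  stable

Least fixpoint reached:
  node 0: 0
  node 1: 0
  node 2: 0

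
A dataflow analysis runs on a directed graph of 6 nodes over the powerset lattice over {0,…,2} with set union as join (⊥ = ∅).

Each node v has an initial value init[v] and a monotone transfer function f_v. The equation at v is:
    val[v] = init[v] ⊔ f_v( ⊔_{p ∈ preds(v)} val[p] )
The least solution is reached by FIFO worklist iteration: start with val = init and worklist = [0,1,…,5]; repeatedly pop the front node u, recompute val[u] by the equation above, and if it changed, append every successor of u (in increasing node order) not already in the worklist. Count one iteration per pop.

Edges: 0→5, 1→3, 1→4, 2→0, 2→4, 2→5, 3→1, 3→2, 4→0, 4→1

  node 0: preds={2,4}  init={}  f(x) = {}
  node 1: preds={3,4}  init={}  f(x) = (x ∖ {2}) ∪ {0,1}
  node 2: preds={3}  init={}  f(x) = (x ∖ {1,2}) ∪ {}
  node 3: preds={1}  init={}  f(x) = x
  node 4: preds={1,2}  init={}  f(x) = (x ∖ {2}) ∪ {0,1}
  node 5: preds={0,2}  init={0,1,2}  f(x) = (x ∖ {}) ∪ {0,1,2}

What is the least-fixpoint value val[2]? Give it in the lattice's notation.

{0}

Worklist (11 pops):
  #1 pop 0: in={} → {} (no change)
  #2 pop 1: in={} → {0,1} (was {}); enqueue []
  #3 pop 2: in={} → {} (no change)
  #4 pop 3: in={0,1} → {0,1} (was {}); enqueue [1,2]
  #5 pop 4: in={0,1} → {0,1} (was {}); enqueue [0]
  #6 pop 5: in={} → {0,1,2} (no change)
  #7 pop 1: in={0,1} → {0,1} (no change)
  #8 pop 2: in={0,1} → {0} (was {}); enqueue [4,5]
  #9 pop 0: in={0,1} → {} (no change)
  #10 pop 4: in={0,1} → {0,1} (no change)
  #11 pop 5: in={0} → {0,1,2} (no change)

Fixpoint:
  val[0] = {}
  val[1] = {0,1}
  val[2] = {0}
  val[3] = {0,1}
  val[4] = {0,1}
  val[5] = {0,1,2}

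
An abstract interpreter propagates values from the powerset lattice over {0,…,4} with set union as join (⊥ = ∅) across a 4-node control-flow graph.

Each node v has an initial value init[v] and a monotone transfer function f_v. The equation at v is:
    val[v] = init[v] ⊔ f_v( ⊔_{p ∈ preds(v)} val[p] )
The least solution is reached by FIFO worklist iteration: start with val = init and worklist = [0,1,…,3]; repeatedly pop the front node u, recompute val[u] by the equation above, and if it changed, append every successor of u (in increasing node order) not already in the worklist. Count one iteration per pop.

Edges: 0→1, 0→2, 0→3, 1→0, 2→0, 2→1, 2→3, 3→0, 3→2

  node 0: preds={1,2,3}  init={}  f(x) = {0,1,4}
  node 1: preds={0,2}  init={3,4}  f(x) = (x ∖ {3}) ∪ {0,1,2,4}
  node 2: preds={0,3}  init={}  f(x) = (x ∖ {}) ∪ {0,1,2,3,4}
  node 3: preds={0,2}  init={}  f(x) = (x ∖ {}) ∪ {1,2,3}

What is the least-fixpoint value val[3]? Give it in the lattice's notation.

Iteration log — 7 steps:
  step 1. node 0  ⊔preds={3,4}  new={0,1,4}  old={}  +wl: 
  step 2. node 1  ⊔preds={0,1,4}  new={0,1,2,3,4}  old={3,4}  +wl: 0
  step 3. node 2  ⊔preds={0,1,4}  new={0,1,2,3,4}  old={}  +wl: 1
  step 4. node 3  ⊔preds={0,1,2,3,4}  new={0,1,2,3,4}  old={}  +wl: 2
  step 5. node 0  ⊔preds={0,1,2,3,4}  new={0,1,4}  stable
  step 6. node 1  ⊔preds={0,1,2,3,4}  new={0,1,2,3,4}  stable
  step 7. node 2  ⊔preds={0,1,2,3,4}  new={0,1,2,3,4}  stable

Least fixpoint reached:
  node 0: {0,1,4}
  node 1: {0,1,2,3,4}
  node 2: {0,1,2,3,4}
  node 3: {0,1,2,3,4}

{0,1,2,3,4}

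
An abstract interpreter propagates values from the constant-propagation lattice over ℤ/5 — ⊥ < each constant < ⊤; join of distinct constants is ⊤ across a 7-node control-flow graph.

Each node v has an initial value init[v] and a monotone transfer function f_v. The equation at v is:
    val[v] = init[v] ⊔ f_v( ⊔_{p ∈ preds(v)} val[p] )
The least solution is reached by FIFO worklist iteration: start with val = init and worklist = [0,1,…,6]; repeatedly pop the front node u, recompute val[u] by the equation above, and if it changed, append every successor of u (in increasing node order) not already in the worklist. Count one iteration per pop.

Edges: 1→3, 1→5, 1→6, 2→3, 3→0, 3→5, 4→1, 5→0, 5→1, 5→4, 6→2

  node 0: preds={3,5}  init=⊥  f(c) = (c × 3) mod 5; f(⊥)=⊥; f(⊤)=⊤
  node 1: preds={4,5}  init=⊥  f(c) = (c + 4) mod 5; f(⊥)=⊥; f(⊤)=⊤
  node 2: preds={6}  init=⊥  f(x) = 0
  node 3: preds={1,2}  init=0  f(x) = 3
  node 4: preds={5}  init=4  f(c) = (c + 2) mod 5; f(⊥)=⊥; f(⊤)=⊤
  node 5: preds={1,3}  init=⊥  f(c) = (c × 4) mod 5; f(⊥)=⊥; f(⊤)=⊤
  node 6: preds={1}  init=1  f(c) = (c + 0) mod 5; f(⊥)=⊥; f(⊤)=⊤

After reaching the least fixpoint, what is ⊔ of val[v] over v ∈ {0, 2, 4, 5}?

⊤

Worklist (15 pops):
  #1 pop 0: in=0 → 0 (was ⊥); enqueue []
  #2 pop 1: in=4 → 3 (was ⊥); enqueue []
  #3 pop 2: in=1 → 0 (was ⊥); enqueue []
  #4 pop 3: in=⊤ → ⊤ (was 0); enqueue [0]
  #5 pop 4: in=⊥ → 4 (no change)
  #6 pop 5: in=⊤ → ⊤ (was ⊥); enqueue [1,4]
  #7 pop 6: in=3 → ⊤ (was 1); enqueue [2]
  #8 pop 0: in=⊤ → ⊤ (was 0); enqueue []
  #9 pop 1: in=⊤ → ⊤ (was 3); enqueue [3,5,6]
  #10 pop 4: in=⊤ → ⊤ (was 4); enqueue [1]
  #11 pop 2: in=⊤ → 0 (no change)
  #12 pop 3: in=⊤ → ⊤ (no change)
  #13 pop 5: in=⊤ → ⊤ (no change)
  #14 pop 6: in=⊤ → ⊤ (no change)
  #15 pop 1: in=⊤ → ⊤ (no change)

Fixpoint:
  val[0] = ⊤
  val[1] = ⊤
  val[2] = 0
  val[3] = ⊤
  val[4] = ⊤
  val[5] = ⊤
  val[6] = ⊤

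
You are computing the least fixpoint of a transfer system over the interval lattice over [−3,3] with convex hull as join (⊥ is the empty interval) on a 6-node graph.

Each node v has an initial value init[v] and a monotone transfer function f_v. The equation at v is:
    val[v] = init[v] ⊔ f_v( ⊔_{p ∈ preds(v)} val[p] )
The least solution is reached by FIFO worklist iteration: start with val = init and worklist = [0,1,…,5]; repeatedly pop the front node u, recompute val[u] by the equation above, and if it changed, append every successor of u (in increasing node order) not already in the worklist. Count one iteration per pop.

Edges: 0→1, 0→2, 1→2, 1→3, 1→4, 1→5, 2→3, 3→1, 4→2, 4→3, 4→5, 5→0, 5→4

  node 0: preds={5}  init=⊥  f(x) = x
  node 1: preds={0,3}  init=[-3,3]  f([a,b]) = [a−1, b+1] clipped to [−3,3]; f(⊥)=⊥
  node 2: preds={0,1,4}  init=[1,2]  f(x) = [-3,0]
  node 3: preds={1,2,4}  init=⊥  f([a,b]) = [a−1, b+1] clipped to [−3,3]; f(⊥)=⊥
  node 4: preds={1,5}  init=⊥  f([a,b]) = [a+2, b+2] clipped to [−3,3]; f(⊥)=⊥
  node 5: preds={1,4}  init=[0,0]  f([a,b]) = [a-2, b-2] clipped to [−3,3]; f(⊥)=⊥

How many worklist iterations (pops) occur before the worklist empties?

13

Worklist (13 pops):
  #1 pop 0: in=[0,0] → [0,0] (was ⊥); enqueue []
  #2 pop 1: in=[0,0] → [-3,3] (no change)
  #3 pop 2: in=[-3,3] → [-3,2] (was [1,2]); enqueue []
  #4 pop 3: in=[-3,3] → [-3,3] (was ⊥); enqueue [1]
  #5 pop 4: in=[-3,3] → [-1,3] (was ⊥); enqueue [2,3]
  #6 pop 5: in=[-3,3] → [-3,1] (was [0,0]); enqueue [0,4]
  #7 pop 1: in=[-3,3] → [-3,3] (no change)
  #8 pop 2: in=[-3,3] → [-3,2] (no change)
  #9 pop 3: in=[-3,3] → [-3,3] (no change)
  #10 pop 0: in=[-3,1] → [-3,1] (was [0,0]); enqueue [1,2]
  #11 pop 4: in=[-3,3] → [-1,3] (no change)
  #12 pop 1: in=[-3,3] → [-3,3] (no change)
  #13 pop 2: in=[-3,3] → [-3,2] (no change)

Fixpoint:
  val[0] = [-3,1]
  val[1] = [-3,3]
  val[2] = [-3,2]
  val[3] = [-3,3]
  val[4] = [-1,3]
  val[5] = [-3,1]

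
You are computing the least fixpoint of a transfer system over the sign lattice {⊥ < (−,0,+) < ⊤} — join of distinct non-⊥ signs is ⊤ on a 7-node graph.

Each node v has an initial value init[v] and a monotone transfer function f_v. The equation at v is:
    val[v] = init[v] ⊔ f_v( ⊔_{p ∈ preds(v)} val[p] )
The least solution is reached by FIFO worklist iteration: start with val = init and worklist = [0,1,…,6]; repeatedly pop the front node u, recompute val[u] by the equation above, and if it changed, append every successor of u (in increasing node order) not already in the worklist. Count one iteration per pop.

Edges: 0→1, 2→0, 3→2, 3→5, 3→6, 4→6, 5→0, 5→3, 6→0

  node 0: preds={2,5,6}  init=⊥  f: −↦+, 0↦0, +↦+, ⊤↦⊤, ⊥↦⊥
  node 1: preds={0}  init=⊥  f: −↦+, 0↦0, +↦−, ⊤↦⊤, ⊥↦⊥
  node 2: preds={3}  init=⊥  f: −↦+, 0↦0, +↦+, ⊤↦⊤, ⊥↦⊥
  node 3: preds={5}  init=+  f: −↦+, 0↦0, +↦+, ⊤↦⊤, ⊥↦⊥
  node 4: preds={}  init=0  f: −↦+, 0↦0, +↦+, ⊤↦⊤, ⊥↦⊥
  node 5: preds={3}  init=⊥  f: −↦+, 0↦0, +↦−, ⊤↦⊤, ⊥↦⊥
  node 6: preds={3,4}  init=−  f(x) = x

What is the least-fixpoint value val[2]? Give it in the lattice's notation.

+

Trace (10 dequeues):
  [1] u=0 | in − | out + | prev ⊥ | push {}
  [2] u=1 | in + | out − | prev ⊥ | push {}
  [3] u=2 | in + | out + | prev ⊥ | push {0}
  [4] u=3 | in ⊥ | out + | ==
  [5] u=4 | in ⊥ | out 0 | ==
  [6] u=5 | in + | out − | prev ⊥ | push {3}
  [7] u=6 | in ⊤ | out ⊤ | prev − | push {}
  [8] u=0 | in ⊤ | out ⊤ | prev + | push {1}
  [9] u=3 | in − | out + | ==
  [10] u=1 | in ⊤ | out ⊤ | prev − | push {}

Converged values:
  [0] ⊤
  [1] ⊤
  [2] +
  [3] +
  [4] 0
  [5] −
  [6] ⊤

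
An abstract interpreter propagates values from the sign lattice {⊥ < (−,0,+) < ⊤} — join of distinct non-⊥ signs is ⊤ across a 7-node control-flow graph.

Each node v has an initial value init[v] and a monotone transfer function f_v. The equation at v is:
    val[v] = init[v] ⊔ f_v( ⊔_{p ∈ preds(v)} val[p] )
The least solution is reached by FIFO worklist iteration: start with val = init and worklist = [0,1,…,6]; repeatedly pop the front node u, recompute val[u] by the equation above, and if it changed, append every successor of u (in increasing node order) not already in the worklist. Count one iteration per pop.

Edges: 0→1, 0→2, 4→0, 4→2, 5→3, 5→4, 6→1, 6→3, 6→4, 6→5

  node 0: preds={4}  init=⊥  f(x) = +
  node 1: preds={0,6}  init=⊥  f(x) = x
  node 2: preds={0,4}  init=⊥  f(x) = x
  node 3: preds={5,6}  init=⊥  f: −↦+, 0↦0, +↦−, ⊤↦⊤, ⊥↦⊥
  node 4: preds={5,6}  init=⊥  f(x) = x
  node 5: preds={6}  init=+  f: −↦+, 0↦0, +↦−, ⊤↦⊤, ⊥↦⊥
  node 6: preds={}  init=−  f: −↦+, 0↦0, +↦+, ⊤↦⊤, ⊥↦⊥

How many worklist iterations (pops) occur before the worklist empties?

Worklist (9 pops):
  #1 pop 0: in=⊥ → + (was ⊥); enqueue []
  #2 pop 1: in=⊤ → ⊤ (was ⊥); enqueue []
  #3 pop 2: in=+ → + (was ⊥); enqueue []
  #4 pop 3: in=⊤ → ⊤ (was ⊥); enqueue []
  #5 pop 4: in=⊤ → ⊤ (was ⊥); enqueue [0,2]
  #6 pop 5: in=− → + (no change)
  #7 pop 6: in=⊥ → − (no change)
  #8 pop 0: in=⊤ → + (no change)
  #9 pop 2: in=⊤ → ⊤ (was +); enqueue []

Fixpoint:
  val[0] = +
  val[1] = ⊤
  val[2] = ⊤
  val[3] = ⊤
  val[4] = ⊤
  val[5] = +
  val[6] = −

9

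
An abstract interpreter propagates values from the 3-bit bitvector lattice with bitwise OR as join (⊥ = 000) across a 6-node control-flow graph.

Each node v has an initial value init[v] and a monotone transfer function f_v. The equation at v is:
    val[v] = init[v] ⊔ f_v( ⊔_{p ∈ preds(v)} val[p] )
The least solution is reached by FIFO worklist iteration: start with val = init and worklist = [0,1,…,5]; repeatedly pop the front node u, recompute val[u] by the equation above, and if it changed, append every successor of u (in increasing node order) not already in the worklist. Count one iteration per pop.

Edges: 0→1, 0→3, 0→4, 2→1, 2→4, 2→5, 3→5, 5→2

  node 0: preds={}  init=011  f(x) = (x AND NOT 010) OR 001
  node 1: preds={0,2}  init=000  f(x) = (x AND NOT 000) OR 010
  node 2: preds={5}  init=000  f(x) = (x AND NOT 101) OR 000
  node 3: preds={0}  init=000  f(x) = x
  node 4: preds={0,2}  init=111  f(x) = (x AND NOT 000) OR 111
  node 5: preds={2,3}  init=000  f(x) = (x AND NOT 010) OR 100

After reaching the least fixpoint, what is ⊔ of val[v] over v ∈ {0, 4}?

111

Trace (7 dequeues):
  [1] u=0 | in 000 | out 011 | ==
  [2] u=1 | in 011 | out 011 | prev 000 | push {}
  [3] u=2 | in 000 | out 000 | ==
  [4] u=3 | in 011 | out 011 | prev 000 | push {}
  [5] u=4 | in 011 | out 111 | ==
  [6] u=5 | in 011 | out 101 | prev 000 | push {2}
  [7] u=2 | in 101 | out 000 | ==

Converged values:
  [0] 011
  [1] 011
  [2] 000
  [3] 011
  [4] 111
  [5] 101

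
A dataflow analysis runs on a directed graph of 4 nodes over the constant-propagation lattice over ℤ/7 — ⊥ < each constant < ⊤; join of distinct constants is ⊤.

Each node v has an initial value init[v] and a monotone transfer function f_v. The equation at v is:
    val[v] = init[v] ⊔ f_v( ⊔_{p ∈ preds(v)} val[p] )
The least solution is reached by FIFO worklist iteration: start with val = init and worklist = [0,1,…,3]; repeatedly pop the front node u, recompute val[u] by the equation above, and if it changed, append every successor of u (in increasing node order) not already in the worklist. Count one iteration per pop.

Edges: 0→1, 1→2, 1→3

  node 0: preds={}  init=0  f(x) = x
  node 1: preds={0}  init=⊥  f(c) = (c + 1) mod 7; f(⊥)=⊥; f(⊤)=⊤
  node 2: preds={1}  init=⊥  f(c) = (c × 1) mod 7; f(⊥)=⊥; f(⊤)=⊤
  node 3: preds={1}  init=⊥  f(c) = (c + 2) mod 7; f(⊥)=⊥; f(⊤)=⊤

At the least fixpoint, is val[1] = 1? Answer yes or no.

Trace (4 dequeues):
  [1] u=0 | in ⊥ | out 0 | ==
  [2] u=1 | in 0 | out 1 | prev ⊥ | push {}
  [3] u=2 | in 1 | out 1 | prev ⊥ | push {}
  [4] u=3 | in 1 | out 3 | prev ⊥ | push {}

Converged values:
  [0] 0
  [1] 1
  [2] 1
  [3] 3

yes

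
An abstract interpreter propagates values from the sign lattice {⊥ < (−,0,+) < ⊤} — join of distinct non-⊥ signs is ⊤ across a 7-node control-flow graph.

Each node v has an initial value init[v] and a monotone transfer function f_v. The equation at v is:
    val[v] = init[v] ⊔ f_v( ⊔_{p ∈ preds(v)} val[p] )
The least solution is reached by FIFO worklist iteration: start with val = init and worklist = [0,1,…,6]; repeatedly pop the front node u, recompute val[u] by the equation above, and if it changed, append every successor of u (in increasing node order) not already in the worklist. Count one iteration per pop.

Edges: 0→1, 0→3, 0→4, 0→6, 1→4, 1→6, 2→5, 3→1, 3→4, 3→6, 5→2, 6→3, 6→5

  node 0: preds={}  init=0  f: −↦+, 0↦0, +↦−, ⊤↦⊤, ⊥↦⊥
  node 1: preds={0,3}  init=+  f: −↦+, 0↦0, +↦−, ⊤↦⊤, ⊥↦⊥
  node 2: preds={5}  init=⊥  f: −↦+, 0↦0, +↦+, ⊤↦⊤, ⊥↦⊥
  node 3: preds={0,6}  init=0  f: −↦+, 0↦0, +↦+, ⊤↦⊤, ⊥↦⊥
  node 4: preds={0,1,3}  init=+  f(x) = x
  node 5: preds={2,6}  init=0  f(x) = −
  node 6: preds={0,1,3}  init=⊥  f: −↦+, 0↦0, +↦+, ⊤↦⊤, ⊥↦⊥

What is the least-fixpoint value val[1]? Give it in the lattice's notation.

⊤

Iteration log — 13 steps:
  step 1. node 0  ⊔preds=⊥  new=0  stable
  step 2. node 1  ⊔preds=0  new=⊤  old=+  +wl: 
  step 3. node 2  ⊔preds=0  new=0  old=⊥  +wl: 
  step 4. node 3  ⊔preds=0  new=0  stable
  step 5. node 4  ⊔preds=⊤  new=⊤  old=+  +wl: 
  step 6. node 5  ⊔preds=0  new=⊤  old=0  +wl: 2
  step 7. node 6  ⊔preds=⊤  new=⊤  old=⊥  +wl: 3,5
  step 8. node 2  ⊔preds=⊤  new=⊤  old=0  +wl: 
  step 9. node 3  ⊔preds=⊤  new=⊤  old=0  +wl: 1,4,6
  step 10. node 5  ⊔preds=⊤  new=⊤  stable
  step 11. node 1  ⊔preds=⊤  new=⊤  stable
  step 12. node 4  ⊔preds=⊤  new=⊤  stable
  step 13. node 6  ⊔preds=⊤  new=⊤  stable

Least fixpoint reached:
  node 0: 0
  node 1: ⊤
  node 2: ⊤
  node 3: ⊤
  node 4: ⊤
  node 5: ⊤
  node 6: ⊤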